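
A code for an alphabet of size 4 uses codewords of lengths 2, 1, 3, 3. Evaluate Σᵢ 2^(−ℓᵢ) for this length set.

With common denominator 2^3 = 8: Σ 2^(−ℓᵢ) = 2/8 + 4/8 + 1/8 + 1/8 = 8/8 = 1.

1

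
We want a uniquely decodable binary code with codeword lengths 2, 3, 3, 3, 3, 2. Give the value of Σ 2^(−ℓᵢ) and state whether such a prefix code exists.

With common denominator 2^3 = 8: Σ 2^(−ℓᵢ) = 2/8 + 1/8 + 1/8 + 1/8 + 1/8 + 2/8 = 8/8 = 1.
Kraft's inequality requires Σ ≤ 1; here Σ = 1 ≤ 1, so such a prefix code exists.

1; yes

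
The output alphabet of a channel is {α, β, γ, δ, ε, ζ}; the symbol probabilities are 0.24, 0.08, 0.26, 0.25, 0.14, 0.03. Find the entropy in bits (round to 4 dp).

H = −Σ pᵢ log₂ pᵢ.
−0.24·log₂(0.24) = 0.4941
−0.08·log₂(0.08) = 0.2915
−0.26·log₂(0.26) = 0.5053
−0.25·log₂(0.25) = 0.5000
−0.14·log₂(0.14) = 0.3971
−0.03·log₂(0.03) = 0.1518
Sum ≈ 2.3398 → 2.3398 bits.

2.3398 bits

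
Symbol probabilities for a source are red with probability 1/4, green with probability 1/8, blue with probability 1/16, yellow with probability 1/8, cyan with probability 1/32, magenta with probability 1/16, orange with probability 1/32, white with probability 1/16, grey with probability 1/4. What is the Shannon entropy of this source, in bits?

Each probability is a power of 1/2, so log₂(1/p) is an integer.
H = Σ p·log₂(1/p) = 1/4·2 + 1/8·3 + 1/16·4 + 1/8·3 + 1/32·5 + 1/16·4 + 1/32·5 + 1/16·4 + 1/4·2 = 2.8125 bits.

2.8125 bits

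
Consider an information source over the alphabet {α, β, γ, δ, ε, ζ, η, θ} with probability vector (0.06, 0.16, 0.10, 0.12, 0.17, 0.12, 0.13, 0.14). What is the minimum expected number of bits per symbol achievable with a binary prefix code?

Repeatedly combine the two least-probable nodes; the expected code length is the sum of the merged weights.
merge 3/50 + 1/10 → 4/25
merge 3/25 + 3/25 → 6/25
merge 13/100 + 7/50 → 27/100
merge 4/25 + 4/25 → 8/25
merge 17/100 + 6/25 → 41/100
merge 27/100 + 8/25 → 59/100
merge 41/100 + 59/100 → 1
L = 4/25 + 6/25 + 27/100 + 8/25 + 41/100 + 59/100 + 1 = 299/100 = 2.99 bits/symbol.

2.99 bits/symbol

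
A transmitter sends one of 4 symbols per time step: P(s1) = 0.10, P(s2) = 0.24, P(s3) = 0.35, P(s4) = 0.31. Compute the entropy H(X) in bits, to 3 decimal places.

H = −Σ pᵢ log₂ pᵢ.
−0.10·log₂(0.10) = 0.3322
−0.24·log₂(0.24) = 0.4941
−0.35·log₂(0.35) = 0.5301
−0.31·log₂(0.31) = 0.5238
Sum ≈ 1.8802 → 1.880 bits.

1.880 bits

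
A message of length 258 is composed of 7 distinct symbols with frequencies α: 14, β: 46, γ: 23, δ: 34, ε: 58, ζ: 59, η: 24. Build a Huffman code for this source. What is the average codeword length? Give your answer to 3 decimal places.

Probabilities are the counts divided by 258.
Repeatedly combine the two least-probable nodes; the expected code length is the sum of the merged weights.
merge 7/129 + 23/258 → 37/258
merge 4/43 + 17/129 → 29/129
merge 37/258 + 23/129 → 83/258
merge 29/129 + 29/129 → 58/129
merge 59/258 + 83/258 → 71/129
merge 58/129 + 71/129 → 1
L = 37/258 + 29/129 + 83/258 + 58/129 + 71/129 + 1 = 347/129 ≈ 2.690 bits/symbol.

2.690 bits/symbol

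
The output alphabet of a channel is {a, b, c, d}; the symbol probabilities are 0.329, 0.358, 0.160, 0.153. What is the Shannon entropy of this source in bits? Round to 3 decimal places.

H = −Σ pᵢ log₂ pᵢ.
−0.329·log₂(0.329) = 0.5277
−0.358·log₂(0.358) = 0.5305
−0.160·log₂(0.160) = 0.4230
−0.153·log₂(0.153) = 0.4144
Sum ≈ 1.8956 → 1.896 bits.

1.896 bits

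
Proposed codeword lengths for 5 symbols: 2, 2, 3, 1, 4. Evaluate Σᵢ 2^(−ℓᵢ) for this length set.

With common denominator 2^4 = 16: Σ 2^(−ℓᵢ) = 4/16 + 4/16 + 2/16 + 8/16 + 1/16 = 19/16 = 1.1875.

1.1875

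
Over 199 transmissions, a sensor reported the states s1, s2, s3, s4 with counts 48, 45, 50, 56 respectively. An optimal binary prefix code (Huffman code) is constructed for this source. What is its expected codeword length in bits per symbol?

Probabilities are the counts divided by 199.
Repeatedly combine the two least-probable nodes; the expected code length is the sum of the merged weights.
merge 45/199 + 48/199 → 93/199
merge 50/199 + 56/199 → 106/199
merge 93/199 + 106/199 → 1
L = 93/199 + 106/199 + 1 = 2 bits/symbol.

2 bits/symbol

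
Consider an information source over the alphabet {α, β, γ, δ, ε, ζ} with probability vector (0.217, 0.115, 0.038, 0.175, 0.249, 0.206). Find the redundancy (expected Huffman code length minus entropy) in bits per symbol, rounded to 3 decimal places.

Entropy H = −Σ p log₂ p ≈ 2.4255 bits.
Huffman merges: 19/500+23/200→153/1000; 153/1000+7/40→41/125; 103/500+217/1000→423/1000; 249/1000+41/125→577/1000; 423/1000+577/1000→1. L = 2481/1000 ≈ 2.4810.
L − H = 2.4810 − 2.4255 = 0.056 bits.

0.056 bits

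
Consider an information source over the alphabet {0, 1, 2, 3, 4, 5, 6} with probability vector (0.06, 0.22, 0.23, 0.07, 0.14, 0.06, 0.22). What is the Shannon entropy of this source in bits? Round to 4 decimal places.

2.6015 bits

H = −Σ pᵢ log₂ pᵢ.
−0.06·log₂(0.06) = 0.2435
−0.22·log₂(0.22) = 0.4806
−0.23·log₂(0.23) = 0.4877
−0.07·log₂(0.07) = 0.2686
−0.14·log₂(0.14) = 0.3971
−0.06·log₂(0.06) = 0.2435
−0.22·log₂(0.22) = 0.4806
Sum ≈ 2.6015 → 2.6015 bits.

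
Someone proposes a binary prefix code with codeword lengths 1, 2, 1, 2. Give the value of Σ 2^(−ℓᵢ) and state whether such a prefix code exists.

With common denominator 2^2 = 4: Σ 2^(−ℓᵢ) = 2/4 + 1/4 + 2/4 + 1/4 = 6/4 = 1.5.
Kraft's inequality requires Σ ≤ 1; here Σ = 1.5 > 1, so no such prefix code exists.

1.5; no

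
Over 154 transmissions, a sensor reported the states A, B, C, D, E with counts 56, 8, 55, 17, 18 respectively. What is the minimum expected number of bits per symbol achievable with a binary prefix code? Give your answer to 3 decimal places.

2.078 bits/symbol

Probabilities are the counts divided by 154.
Repeatedly combine the two least-probable nodes; the expected code length is the sum of the merged weights.
merge 4/77 + 17/154 → 25/154
merge 9/77 + 25/154 → 43/154
merge 43/154 + 5/14 → 7/11
merge 4/11 + 7/11 → 1
L = 25/154 + 43/154 + 7/11 + 1 = 160/77 ≈ 2.078 bits/symbol.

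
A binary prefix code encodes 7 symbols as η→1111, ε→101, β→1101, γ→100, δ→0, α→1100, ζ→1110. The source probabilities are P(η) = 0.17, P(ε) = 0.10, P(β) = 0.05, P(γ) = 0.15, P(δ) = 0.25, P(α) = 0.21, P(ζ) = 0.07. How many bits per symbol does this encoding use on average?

L̄ = Σ pᵢ·ℓᵢ = 0.17·4 + 0.10·3 + 0.05·4 + 0.15·3 + 0.25·1 + 0.21·4 + 0.07·4 = 3 bits/symbol.

3 bits/symbol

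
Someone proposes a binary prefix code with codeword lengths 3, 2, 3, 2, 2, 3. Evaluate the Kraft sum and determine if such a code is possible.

1.125; no

With common denominator 2^3 = 8: Σ 2^(−ℓᵢ) = 1/8 + 2/8 + 1/8 + 2/8 + 2/8 + 1/8 = 9/8 = 1.125.
Kraft's inequality requires Σ ≤ 1; here Σ = 1.125 > 1, so no such prefix code exists.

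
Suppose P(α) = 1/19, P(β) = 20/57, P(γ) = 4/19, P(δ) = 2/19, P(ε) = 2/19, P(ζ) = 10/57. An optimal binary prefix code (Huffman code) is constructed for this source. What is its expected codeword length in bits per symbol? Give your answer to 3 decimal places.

2.421 bits/symbol

Repeatedly combine the two least-probable nodes; the expected code length is the sum of the merged weights.
merge 1/19 + 2/19 → 3/19
merge 2/19 + 3/19 → 5/19
merge 10/57 + 4/19 → 22/57
merge 5/19 + 20/57 → 35/57
merge 22/57 + 35/57 → 1
L = 3/19 + 5/19 + 22/57 + 35/57 + 1 = 46/19 ≈ 2.421 bits/symbol.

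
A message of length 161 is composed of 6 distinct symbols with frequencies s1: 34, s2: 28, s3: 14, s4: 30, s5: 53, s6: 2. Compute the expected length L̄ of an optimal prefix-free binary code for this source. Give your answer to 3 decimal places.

Probabilities are the counts divided by 161.
Repeatedly combine the two least-probable nodes; the expected code length is the sum of the merged weights.
merge 2/161 + 2/23 → 16/161
merge 16/161 + 4/23 → 44/161
merge 30/161 + 34/161 → 64/161
merge 44/161 + 53/161 → 97/161
merge 64/161 + 97/161 → 1
L = 16/161 + 44/161 + 64/161 + 97/161 + 1 = 382/161 ≈ 2.373 bits/symbol.

2.373 bits/symbol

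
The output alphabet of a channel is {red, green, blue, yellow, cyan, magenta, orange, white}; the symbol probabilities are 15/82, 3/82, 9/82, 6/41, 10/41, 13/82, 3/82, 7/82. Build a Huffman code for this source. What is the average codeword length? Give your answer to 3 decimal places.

2.805 bits/symbol

Repeatedly combine the two least-probable nodes; the expected code length is the sum of the merged weights.
merge 3/82 + 3/82 → 3/41
merge 3/41 + 7/82 → 13/82
merge 9/82 + 6/41 → 21/82
merge 13/82 + 13/82 → 13/41
merge 15/82 + 10/41 → 35/82
merge 21/82 + 13/41 → 47/82
merge 35/82 + 47/82 → 1
L = 3/41 + 13/82 + 21/82 + 13/41 + 35/82 + 47/82 + 1 = 115/41 ≈ 2.805 bits/symbol.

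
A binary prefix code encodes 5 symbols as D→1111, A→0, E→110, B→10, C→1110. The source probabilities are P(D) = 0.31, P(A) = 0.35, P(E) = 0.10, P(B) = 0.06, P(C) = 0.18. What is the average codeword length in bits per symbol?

2.73 bits/symbol

L̄ = Σ pᵢ·ℓᵢ = 0.31·4 + 0.35·1 + 0.10·3 + 0.06·2 + 0.18·4 = 2.73 bits/symbol.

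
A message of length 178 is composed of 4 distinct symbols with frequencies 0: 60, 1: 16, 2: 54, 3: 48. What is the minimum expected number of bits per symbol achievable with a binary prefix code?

2 bits/symbol

Probabilities are the counts divided by 178.
Repeatedly combine the two least-probable nodes; the expected code length is the sum of the merged weights.
merge 8/89 + 24/89 → 32/89
merge 27/89 + 30/89 → 57/89
merge 32/89 + 57/89 → 1
L = 32/89 + 57/89 + 1 = 2 bits/symbol.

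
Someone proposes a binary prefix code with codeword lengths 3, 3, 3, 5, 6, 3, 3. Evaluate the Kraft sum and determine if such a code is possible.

0.671875; yes

With common denominator 2^6 = 64: Σ 2^(−ℓᵢ) = 8/64 + 8/64 + 8/64 + 2/64 + 1/64 + 8/64 + 8/64 = 43/64 = 0.671875.
Kraft's inequality requires Σ ≤ 1; here Σ = 0.671875 ≤ 1, so such a prefix code exists.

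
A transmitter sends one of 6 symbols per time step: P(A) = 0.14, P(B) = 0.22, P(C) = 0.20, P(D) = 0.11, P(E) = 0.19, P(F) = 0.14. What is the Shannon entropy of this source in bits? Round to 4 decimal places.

2.5447 bits

H = −Σ pᵢ log₂ pᵢ.
−0.14·log₂(0.14) = 0.3971
−0.22·log₂(0.22) = 0.4806
−0.20·log₂(0.20) = 0.4644
−0.11·log₂(0.11) = 0.3503
−0.19·log₂(0.19) = 0.4552
−0.14·log₂(0.14) = 0.3971
Sum ≈ 2.5447 → 2.5447 bits.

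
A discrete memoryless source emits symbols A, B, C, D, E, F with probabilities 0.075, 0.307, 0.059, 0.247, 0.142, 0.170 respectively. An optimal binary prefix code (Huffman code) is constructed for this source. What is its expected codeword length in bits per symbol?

2.41 bits/symbol

Repeatedly combine the two least-probable nodes; the expected code length is the sum of the merged weights.
merge 59/1000 + 3/40 → 67/500
merge 67/500 + 71/500 → 69/250
merge 17/100 + 247/1000 → 417/1000
merge 69/250 + 307/1000 → 583/1000
merge 417/1000 + 583/1000 → 1
L = 67/500 + 69/250 + 417/1000 + 583/1000 + 1 = 241/100 = 2.41 bits/symbol.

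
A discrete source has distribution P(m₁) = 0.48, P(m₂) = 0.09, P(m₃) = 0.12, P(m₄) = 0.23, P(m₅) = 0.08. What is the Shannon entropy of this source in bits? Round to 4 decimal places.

H = −Σ pᵢ log₂ pᵢ.
−0.48·log₂(0.48) = 0.5083
−0.09·log₂(0.09) = 0.3127
−0.12·log₂(0.12) = 0.3671
−0.23·log₂(0.23) = 0.4877
−0.08·log₂(0.08) = 0.2915
Sum ≈ 1.9672 → 1.9672 bits.

1.9672 bits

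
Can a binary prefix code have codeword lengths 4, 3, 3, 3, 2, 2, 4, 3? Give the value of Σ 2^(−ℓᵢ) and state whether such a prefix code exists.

1.125; no

With common denominator 2^4 = 16: Σ 2^(−ℓᵢ) = 1/16 + 2/16 + 2/16 + 2/16 + 4/16 + 4/16 + 1/16 + 2/16 = 18/16 = 1.125.
Kraft's inequality requires Σ ≤ 1; here Σ = 1.125 > 1, so no such prefix code exists.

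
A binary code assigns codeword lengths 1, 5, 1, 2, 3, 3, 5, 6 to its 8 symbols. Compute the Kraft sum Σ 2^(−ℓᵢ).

With common denominator 2^6 = 64: Σ 2^(−ℓᵢ) = 32/64 + 2/64 + 32/64 + 16/64 + 8/64 + 8/64 + 2/64 + 1/64 = 101/64 = 1.578125.

1.578125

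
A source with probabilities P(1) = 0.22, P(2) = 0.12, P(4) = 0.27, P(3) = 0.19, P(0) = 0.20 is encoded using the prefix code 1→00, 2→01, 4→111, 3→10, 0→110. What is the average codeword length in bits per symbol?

2.47 bits/symbol

L̄ = Σ pᵢ·ℓᵢ = 0.22·2 + 0.12·2 + 0.27·3 + 0.19·2 + 0.20·3 = 2.47 bits/symbol.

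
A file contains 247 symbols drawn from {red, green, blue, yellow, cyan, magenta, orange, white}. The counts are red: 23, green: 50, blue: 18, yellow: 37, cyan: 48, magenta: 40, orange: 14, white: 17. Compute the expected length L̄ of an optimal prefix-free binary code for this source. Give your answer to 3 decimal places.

2.895 bits/symbol

Probabilities are the counts divided by 247.
Repeatedly combine the two least-probable nodes; the expected code length is the sum of the merged weights.
merge 14/247 + 17/247 → 31/247
merge 18/247 + 23/247 → 41/247
merge 31/247 + 37/247 → 68/247
merge 40/247 + 41/247 → 81/247
merge 48/247 + 50/247 → 98/247
merge 68/247 + 81/247 → 149/247
merge 98/247 + 149/247 → 1
L = 31/247 + 41/247 + 68/247 + 81/247 + 98/247 + 149/247 + 1 = 55/19 ≈ 2.895 bits/symbol.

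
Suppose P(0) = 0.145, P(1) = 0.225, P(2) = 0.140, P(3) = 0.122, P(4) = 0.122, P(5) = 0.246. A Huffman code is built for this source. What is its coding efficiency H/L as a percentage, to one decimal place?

Entropy H = −Σ p log₂ p ≈ 2.5235 bits.
Huffman merges: 61/500+61/500→61/250; 7/50+29/200→57/200; 9/40+61/250→469/1000; 123/500+57/200→531/1000; 469/1000+531/1000→1. L = 2529/1000 ≈ 2.5290.
Efficiency = H/L = 2.5235/2.5290 = 99.8%.

99.8%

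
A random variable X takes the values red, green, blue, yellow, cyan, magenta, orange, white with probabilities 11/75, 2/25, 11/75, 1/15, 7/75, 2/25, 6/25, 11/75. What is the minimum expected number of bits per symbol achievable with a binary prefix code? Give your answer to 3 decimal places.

Repeatedly combine the two least-probable nodes; the expected code length is the sum of the merged weights.
merge 1/15 + 2/25 → 11/75
merge 2/25 + 7/75 → 13/75
merge 11/75 + 11/75 → 22/75
merge 11/75 + 11/75 → 22/75
merge 13/75 + 6/25 → 31/75
merge 22/75 + 22/75 → 44/75
merge 31/75 + 44/75 → 1
L = 11/75 + 13/75 + 22/75 + 22/75 + 31/75 + 44/75 + 1 = 218/75 ≈ 2.907 bits/symbol.

2.907 bits/symbol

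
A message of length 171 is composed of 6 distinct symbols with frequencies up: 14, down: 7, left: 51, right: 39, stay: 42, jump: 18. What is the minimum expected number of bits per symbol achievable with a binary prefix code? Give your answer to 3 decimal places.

Probabilities are the counts divided by 171.
Repeatedly combine the two least-probable nodes; the expected code length is the sum of the merged weights.
merge 7/171 + 14/171 → 7/57
merge 2/19 + 7/57 → 13/57
merge 13/57 + 13/57 → 26/57
merge 14/57 + 17/57 → 31/57
merge 26/57 + 31/57 → 1
L = 7/57 + 13/57 + 26/57 + 31/57 + 1 = 134/57 ≈ 2.351 bits/symbol.

2.351 bits/symbol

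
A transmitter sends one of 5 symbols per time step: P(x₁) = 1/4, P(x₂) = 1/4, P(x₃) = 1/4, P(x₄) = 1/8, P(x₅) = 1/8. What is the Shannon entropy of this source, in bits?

2.25 bits

Each probability is a power of 1/2, so log₂(1/p) is an integer.
H = Σ p·log₂(1/p) = 1/4·2 + 1/4·2 + 1/4·2 + 1/8·3 + 1/8·3 = 2.25 bits.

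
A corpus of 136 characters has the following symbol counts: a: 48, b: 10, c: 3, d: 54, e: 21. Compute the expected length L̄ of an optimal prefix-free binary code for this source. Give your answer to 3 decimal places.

1.949 bits/symbol

Probabilities are the counts divided by 136.
Repeatedly combine the two least-probable nodes; the expected code length is the sum of the merged weights.
merge 3/136 + 5/68 → 13/136
merge 13/136 + 21/136 → 1/4
merge 1/4 + 6/17 → 41/68
merge 27/68 + 41/68 → 1
L = 13/136 + 1/4 + 41/68 + 1 = 265/136 ≈ 1.949 bits/symbol.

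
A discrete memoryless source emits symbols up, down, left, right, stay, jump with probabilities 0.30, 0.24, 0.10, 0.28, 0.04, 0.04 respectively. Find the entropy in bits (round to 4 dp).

H = −Σ pᵢ log₂ pᵢ.
−0.30·log₂(0.30) = 0.5211
−0.24·log₂(0.24) = 0.4941
−0.10·log₂(0.10) = 0.3322
−0.28·log₂(0.28) = 0.5142
−0.04·log₂(0.04) = 0.1858
−0.04·log₂(0.04) = 0.1858
Sum ≈ 2.2331 → 2.2331 bits.

2.2331 bits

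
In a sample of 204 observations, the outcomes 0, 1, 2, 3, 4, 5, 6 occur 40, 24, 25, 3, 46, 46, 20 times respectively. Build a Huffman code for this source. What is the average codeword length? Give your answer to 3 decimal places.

2.662 bits/symbol

Probabilities are the counts divided by 204.
Repeatedly combine the two least-probable nodes; the expected code length is the sum of the merged weights.
merge 1/68 + 5/51 → 23/204
merge 23/204 + 2/17 → 47/204
merge 25/204 + 10/51 → 65/204
merge 23/102 + 23/102 → 23/51
merge 47/204 + 65/204 → 28/51
merge 23/51 + 28/51 → 1
L = 23/204 + 47/204 + 65/204 + 23/51 + 28/51 + 1 = 181/68 ≈ 2.662 bits/symbol.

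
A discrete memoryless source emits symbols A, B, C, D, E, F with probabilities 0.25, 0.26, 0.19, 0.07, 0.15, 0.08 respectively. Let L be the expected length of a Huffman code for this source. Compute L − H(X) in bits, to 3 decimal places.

Entropy H = −Σ p log₂ p ≈ 2.4311 bits.
Huffman merges: 7/100+2/25→3/20; 3/20+3/20→3/10; 19/100+1/4→11/25; 13/50+3/10→14/25; 11/25+14/25→1. L = 49/20 ≈ 2.4500.
L − H = 2.4500 − 2.4311 = 0.019 bits.

0.019 bits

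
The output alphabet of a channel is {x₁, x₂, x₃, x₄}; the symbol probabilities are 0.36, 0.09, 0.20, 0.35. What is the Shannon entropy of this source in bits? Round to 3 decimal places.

H = −Σ pᵢ log₂ pᵢ.
−0.36·log₂(0.36) = 0.5306
−0.09·log₂(0.09) = 0.3127
−0.20·log₂(0.20) = 0.4644
−0.35·log₂(0.35) = 0.5301
Sum ≈ 1.8378 → 1.838 bits.

1.838 bits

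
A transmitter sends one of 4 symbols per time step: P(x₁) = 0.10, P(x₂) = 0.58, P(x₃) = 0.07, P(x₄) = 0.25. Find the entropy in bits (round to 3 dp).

1.557 bits

H = −Σ pᵢ log₂ pᵢ.
−0.10·log₂(0.10) = 0.3322
−0.58·log₂(0.58) = 0.4558
−0.07·log₂(0.07) = 0.2686
−0.25·log₂(0.25) = 0.5000
Sum ≈ 1.5566 → 1.557 bits.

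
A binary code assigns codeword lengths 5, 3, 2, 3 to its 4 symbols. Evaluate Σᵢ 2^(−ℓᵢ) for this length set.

With common denominator 2^5 = 32: Σ 2^(−ℓᵢ) = 1/32 + 4/32 + 8/32 + 4/32 = 17/32 = 0.53125.

0.53125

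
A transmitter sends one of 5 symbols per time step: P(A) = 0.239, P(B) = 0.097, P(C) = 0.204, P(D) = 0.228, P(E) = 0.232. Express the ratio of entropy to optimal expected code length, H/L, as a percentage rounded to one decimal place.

Entropy H = −Σ p log₂ p ≈ 2.2632 bits.
Huffman merges: 97/1000+51/250→301/1000; 57/250+29/125→23/50; 239/1000+301/1000→27/50; 23/50+27/50→1. L = 2301/1000 ≈ 2.3010.
Efficiency = H/L = 2.2632/2.3010 = 98.4%.

98.4%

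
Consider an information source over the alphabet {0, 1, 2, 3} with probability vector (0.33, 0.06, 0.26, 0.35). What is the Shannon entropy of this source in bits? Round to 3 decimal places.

H = −Σ pᵢ log₂ pᵢ.
−0.33·log₂(0.33) = 0.5278
−0.06·log₂(0.06) = 0.2435
−0.26·log₂(0.26) = 0.5053
−0.35·log₂(0.35) = 0.5301
Sum ≈ 1.8067 → 1.807 bits.

1.807 bits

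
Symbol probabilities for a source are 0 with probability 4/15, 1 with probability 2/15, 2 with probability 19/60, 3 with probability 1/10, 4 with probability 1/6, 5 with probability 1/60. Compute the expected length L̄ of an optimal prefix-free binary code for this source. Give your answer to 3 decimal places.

2.367 bits/symbol

Repeatedly combine the two least-probable nodes; the expected code length is the sum of the merged weights.
merge 1/60 + 1/10 → 7/60
merge 7/60 + 2/15 → 1/4
merge 1/6 + 1/4 → 5/12
merge 4/15 + 19/60 → 7/12
merge 5/12 + 7/12 → 1
L = 7/60 + 1/4 + 5/12 + 7/12 + 1 = 71/30 ≈ 2.367 bits/symbol.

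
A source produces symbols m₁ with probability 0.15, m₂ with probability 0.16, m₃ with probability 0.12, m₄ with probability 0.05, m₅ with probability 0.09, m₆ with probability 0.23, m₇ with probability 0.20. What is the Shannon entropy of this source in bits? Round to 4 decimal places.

2.6814 bits

H = −Σ pᵢ log₂ pᵢ.
−0.15·log₂(0.15) = 0.4105
−0.16·log₂(0.16) = 0.4230
−0.12·log₂(0.12) = 0.3671
−0.05·log₂(0.05) = 0.2161
−0.09·log₂(0.09) = 0.3127
−0.23·log₂(0.23) = 0.4877
−0.20·log₂(0.20) = 0.4644
Sum ≈ 2.6814 → 2.6814 bits.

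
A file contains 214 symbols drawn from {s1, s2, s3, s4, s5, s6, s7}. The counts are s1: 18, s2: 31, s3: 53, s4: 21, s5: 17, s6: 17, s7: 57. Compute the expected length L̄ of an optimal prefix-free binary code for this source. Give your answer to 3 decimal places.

2.645 bits/symbol

Probabilities are the counts divided by 214.
Repeatedly combine the two least-probable nodes; the expected code length is the sum of the merged weights.
merge 17/214 + 17/214 → 17/107
merge 9/107 + 21/214 → 39/214
merge 31/214 + 17/107 → 65/214
merge 39/214 + 53/214 → 46/107
merge 57/214 + 65/214 → 61/107
merge 46/107 + 61/107 → 1
L = 17/107 + 39/214 + 65/214 + 46/107 + 61/107 + 1 = 283/107 ≈ 2.645 bits/symbol.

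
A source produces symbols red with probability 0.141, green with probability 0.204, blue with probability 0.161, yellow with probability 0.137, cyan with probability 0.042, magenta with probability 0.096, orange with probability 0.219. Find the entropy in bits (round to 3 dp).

H = −Σ pᵢ log₂ pᵢ.
−0.141·log₂(0.141) = 0.3985
−0.204·log₂(0.204) = 0.4678
−0.161·log₂(0.161) = 0.4242
−0.137·log₂(0.137) = 0.3929
−0.042·log₂(0.042) = 0.1921
−0.096·log₂(0.096) = 0.3246
−0.219·log₂(0.219) = 0.4798
Sum ≈ 2.6799 → 2.680 bits.

2.680 bits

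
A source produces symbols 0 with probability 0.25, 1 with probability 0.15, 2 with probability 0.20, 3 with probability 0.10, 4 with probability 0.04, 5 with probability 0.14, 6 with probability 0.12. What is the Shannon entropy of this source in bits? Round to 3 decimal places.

2.657 bits

H = −Σ pᵢ log₂ pᵢ.
−0.25·log₂(0.25) = 0.5000
−0.15·log₂(0.15) = 0.4105
−0.20·log₂(0.20) = 0.4644
−0.10·log₂(0.10) = 0.3322
−0.04·log₂(0.04) = 0.1858
−0.14·log₂(0.14) = 0.3971
−0.12·log₂(0.12) = 0.3671
Sum ≈ 2.6571 → 2.657 bits.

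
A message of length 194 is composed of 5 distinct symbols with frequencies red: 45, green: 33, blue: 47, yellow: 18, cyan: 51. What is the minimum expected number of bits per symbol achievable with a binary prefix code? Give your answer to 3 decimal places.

2.263 bits/symbol

Probabilities are the counts divided by 194.
Repeatedly combine the two least-probable nodes; the expected code length is the sum of the merged weights.
merge 9/97 + 33/194 → 51/194
merge 45/194 + 47/194 → 46/97
merge 51/194 + 51/194 → 51/97
merge 46/97 + 51/97 → 1
L = 51/194 + 46/97 + 51/97 + 1 = 439/194 ≈ 2.263 bits/symbol.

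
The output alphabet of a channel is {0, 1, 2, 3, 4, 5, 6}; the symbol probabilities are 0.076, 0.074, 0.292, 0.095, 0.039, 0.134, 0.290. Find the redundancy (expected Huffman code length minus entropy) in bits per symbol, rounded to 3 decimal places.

Entropy H = −Σ p log₂ p ≈ 2.4907 bits.
Huffman merges: 39/1000+37/500→113/1000; 19/250+19/200→171/1000; 113/1000+67/500→247/1000; 171/1000+247/1000→209/500; 29/100+73/250→291/500; 209/500+291/500→1. L = 2531/1000 ≈ 2.5310.
L − H = 2.5310 − 2.4907 = 0.040 bits.

0.040 bits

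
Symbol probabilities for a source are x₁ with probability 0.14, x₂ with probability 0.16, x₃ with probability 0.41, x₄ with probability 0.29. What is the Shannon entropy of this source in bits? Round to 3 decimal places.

H = −Σ pᵢ log₂ pᵢ.
−0.14·log₂(0.14) = 0.3971
−0.16·log₂(0.16) = 0.4230
−0.41·log₂(0.41) = 0.5274
−0.29·log₂(0.29) = 0.5179
Sum ≈ 1.8654 → 1.865 bits.

1.865 bits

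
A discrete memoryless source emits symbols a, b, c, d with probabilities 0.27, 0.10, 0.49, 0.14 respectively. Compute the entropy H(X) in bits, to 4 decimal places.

1.7436 bits

H = −Σ pᵢ log₂ pᵢ.
−0.27·log₂(0.27) = 0.5100
−0.10·log₂(0.10) = 0.3322
−0.49·log₂(0.49) = 0.5043
−0.14·log₂(0.14) = 0.3971
Sum ≈ 1.7436 → 1.7436 bits.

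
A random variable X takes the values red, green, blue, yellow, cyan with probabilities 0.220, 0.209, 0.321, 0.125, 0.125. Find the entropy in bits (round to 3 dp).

2.229 bits

H = −Σ pᵢ log₂ pᵢ.
−0.220·log₂(0.220) = 0.4806
−0.209·log₂(0.209) = 0.4720
−0.321·log₂(0.321) = 0.5262
−0.125·log₂(0.125) = 0.3750
−0.125·log₂(0.125) = 0.3750
Sum ≈ 2.2288 → 2.229 bits.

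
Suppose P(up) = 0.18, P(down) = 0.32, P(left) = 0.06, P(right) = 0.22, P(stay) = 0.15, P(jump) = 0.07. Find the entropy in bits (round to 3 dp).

2.375 bits

H = −Σ pᵢ log₂ pᵢ.
−0.18·log₂(0.18) = 0.4453
−0.32·log₂(0.32) = 0.5260
−0.06·log₂(0.06) = 0.2435
−0.22·log₂(0.22) = 0.4806
−0.15·log₂(0.15) = 0.4105
−0.07·log₂(0.07) = 0.2686
Sum ≈ 2.3745 → 2.375 bits.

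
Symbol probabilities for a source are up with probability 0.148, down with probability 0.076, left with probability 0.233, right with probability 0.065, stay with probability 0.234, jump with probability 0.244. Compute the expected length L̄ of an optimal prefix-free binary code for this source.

2.43 bits/symbol

Repeatedly combine the two least-probable nodes; the expected code length is the sum of the merged weights.
merge 13/200 + 19/250 → 141/1000
merge 141/1000 + 37/250 → 289/1000
merge 233/1000 + 117/500 → 467/1000
merge 61/250 + 289/1000 → 533/1000
merge 467/1000 + 533/1000 → 1
L = 141/1000 + 289/1000 + 467/1000 + 533/1000 + 1 = 243/100 = 2.43 bits/symbol.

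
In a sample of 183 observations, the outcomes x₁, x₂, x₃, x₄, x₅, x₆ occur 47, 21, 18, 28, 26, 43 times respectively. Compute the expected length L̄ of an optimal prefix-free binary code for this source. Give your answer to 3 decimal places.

Probabilities are the counts divided by 183.
Repeatedly combine the two least-probable nodes; the expected code length is the sum of the merged weights.
merge 6/61 + 7/61 → 13/61
merge 26/183 + 28/183 → 18/61
merge 13/61 + 43/183 → 82/183
merge 47/183 + 18/61 → 101/183
merge 82/183 + 101/183 → 1
L = 13/61 + 18/61 + 82/183 + 101/183 + 1 = 153/61 ≈ 2.508 bits/symbol.

2.508 bits/symbol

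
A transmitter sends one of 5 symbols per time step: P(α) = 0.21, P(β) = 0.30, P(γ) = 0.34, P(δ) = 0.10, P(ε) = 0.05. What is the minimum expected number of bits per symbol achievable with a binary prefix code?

2.15 bits/symbol

Repeatedly combine the two least-probable nodes; the expected code length is the sum of the merged weights.
merge 1/20 + 1/10 → 3/20
merge 3/20 + 21/100 → 9/25
merge 3/10 + 17/50 → 16/25
merge 9/25 + 16/25 → 1
L = 3/20 + 9/25 + 16/25 + 1 = 43/20 = 2.15 bits/symbol.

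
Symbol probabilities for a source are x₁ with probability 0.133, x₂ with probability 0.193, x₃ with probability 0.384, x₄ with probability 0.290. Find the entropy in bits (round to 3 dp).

H = −Σ pᵢ log₂ pᵢ.
−0.133·log₂(0.133) = 0.3871
−0.193·log₂(0.193) = 0.4581
−0.384·log₂(0.384) = 0.5302
−0.290·log₂(0.290) = 0.5179
Sum ≈ 1.8933 → 1.893 bits.

1.893 bits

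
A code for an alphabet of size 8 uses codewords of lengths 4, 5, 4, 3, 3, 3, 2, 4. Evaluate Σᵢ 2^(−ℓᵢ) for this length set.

0.84375

With common denominator 2^5 = 32: Σ 2^(−ℓᵢ) = 2/32 + 1/32 + 2/32 + 4/32 + 4/32 + 4/32 + 8/32 + 2/32 = 27/32 = 0.84375.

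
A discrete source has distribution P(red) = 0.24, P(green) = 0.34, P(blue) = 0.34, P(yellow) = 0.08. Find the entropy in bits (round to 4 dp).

1.8440 bits

H = −Σ pᵢ log₂ pᵢ.
−0.24·log₂(0.24) = 0.4941
−0.34·log₂(0.34) = 0.5292
−0.34·log₂(0.34) = 0.5292
−0.08·log₂(0.08) = 0.2915
Sum ≈ 1.8440 → 1.8440 bits.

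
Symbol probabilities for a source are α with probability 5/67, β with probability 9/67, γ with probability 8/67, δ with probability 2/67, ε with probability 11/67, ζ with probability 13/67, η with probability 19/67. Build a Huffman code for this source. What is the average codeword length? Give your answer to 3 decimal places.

Repeatedly combine the two least-probable nodes; the expected code length is the sum of the merged weights.
merge 2/67 + 5/67 → 7/67
merge 7/67 + 8/67 → 15/67
merge 9/67 + 11/67 → 20/67
merge 13/67 + 15/67 → 28/67
merge 19/67 + 20/67 → 39/67
merge 28/67 + 39/67 → 1
L = 7/67 + 15/67 + 20/67 + 28/67 + 39/67 + 1 = 176/67 ≈ 2.627 bits/symbol.

2.627 bits/symbol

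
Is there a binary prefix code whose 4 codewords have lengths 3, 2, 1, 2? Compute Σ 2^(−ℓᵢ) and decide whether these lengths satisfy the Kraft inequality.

1.125; no

With common denominator 2^3 = 8: Σ 2^(−ℓᵢ) = 1/8 + 2/8 + 4/8 + 2/8 = 9/8 = 1.125.
Kraft's inequality requires Σ ≤ 1; here Σ = 1.125 > 1, so no such prefix code exists.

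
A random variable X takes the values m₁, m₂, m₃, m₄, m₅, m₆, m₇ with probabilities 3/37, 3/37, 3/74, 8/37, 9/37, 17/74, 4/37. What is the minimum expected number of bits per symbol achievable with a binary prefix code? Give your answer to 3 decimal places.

2.622 bits/symbol

Repeatedly combine the two least-probable nodes; the expected code length is the sum of the merged weights.
merge 3/74 + 3/37 → 9/74
merge 3/37 + 4/37 → 7/37
merge 9/74 + 7/37 → 23/74
merge 8/37 + 17/74 → 33/74
merge 9/37 + 23/74 → 41/74
merge 33/74 + 41/74 → 1
L = 9/74 + 7/37 + 23/74 + 33/74 + 41/74 + 1 = 97/37 ≈ 2.622 bits/symbol.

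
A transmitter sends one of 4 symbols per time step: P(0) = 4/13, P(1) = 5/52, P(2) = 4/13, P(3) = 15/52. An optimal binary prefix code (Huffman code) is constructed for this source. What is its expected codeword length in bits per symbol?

Repeatedly combine the two least-probable nodes; the expected code length is the sum of the merged weights.
merge 5/52 + 15/52 → 5/13
merge 4/13 + 4/13 → 8/13
merge 5/13 + 8/13 → 1
L = 5/13 + 8/13 + 1 = 2 bits/symbol.

2 bits/symbol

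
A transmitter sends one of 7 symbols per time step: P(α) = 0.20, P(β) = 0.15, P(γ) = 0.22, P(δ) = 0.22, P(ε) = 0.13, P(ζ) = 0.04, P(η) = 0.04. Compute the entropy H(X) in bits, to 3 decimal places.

2.590 bits

H = −Σ pᵢ log₂ pᵢ.
−0.20·log₂(0.20) = 0.4644
−0.15·log₂(0.15) = 0.4105
−0.22·log₂(0.22) = 0.4806
−0.22·log₂(0.22) = 0.4806
−0.13·log₂(0.13) = 0.3826
−0.04·log₂(0.04) = 0.1858
−0.04·log₂(0.04) = 0.1858
Sum ≈ 2.5902 → 2.590 bits.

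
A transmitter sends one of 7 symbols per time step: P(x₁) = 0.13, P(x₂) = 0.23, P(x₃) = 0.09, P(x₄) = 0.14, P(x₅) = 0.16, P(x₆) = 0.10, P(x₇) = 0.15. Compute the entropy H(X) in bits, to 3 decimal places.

2.746 bits

H = −Σ pᵢ log₂ pᵢ.
−0.13·log₂(0.13) = 0.3826
−0.23·log₂(0.23) = 0.4877
−0.09·log₂(0.09) = 0.3127
−0.14·log₂(0.14) = 0.3971
−0.16·log₂(0.16) = 0.4230
−0.10·log₂(0.10) = 0.3322
−0.15·log₂(0.15) = 0.4105
Sum ≈ 2.7458 → 2.746 bits.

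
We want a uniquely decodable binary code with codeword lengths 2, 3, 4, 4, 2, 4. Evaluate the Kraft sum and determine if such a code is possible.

0.8125; yes

With common denominator 2^4 = 16: Σ 2^(−ℓᵢ) = 4/16 + 2/16 + 1/16 + 1/16 + 4/16 + 1/16 = 13/16 = 0.8125.
Kraft's inequality requires Σ ≤ 1; here Σ = 0.8125 ≤ 1, so such a prefix code exists.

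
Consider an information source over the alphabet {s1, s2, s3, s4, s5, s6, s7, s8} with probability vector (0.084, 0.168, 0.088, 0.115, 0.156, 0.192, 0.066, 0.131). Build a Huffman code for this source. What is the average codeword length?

Repeatedly combine the two least-probable nodes; the expected code length is the sum of the merged weights.
merge 33/500 + 21/250 → 3/20
merge 11/125 + 23/200 → 203/1000
merge 131/1000 + 3/20 → 281/1000
merge 39/250 + 21/125 → 81/250
merge 24/125 + 203/1000 → 79/200
merge 281/1000 + 81/250 → 121/200
merge 79/200 + 121/200 → 1
L = 3/20 + 203/1000 + 281/1000 + 81/250 + 79/200 + 121/200 + 1 = 1479/500 = 2.958 bits/symbol.

2.958 bits/symbol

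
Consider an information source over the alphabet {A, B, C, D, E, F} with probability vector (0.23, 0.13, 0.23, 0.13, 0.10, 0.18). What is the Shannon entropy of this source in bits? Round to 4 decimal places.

H = −Σ pᵢ log₂ pᵢ.
−0.23·log₂(0.23) = 0.4877
−0.13·log₂(0.13) = 0.3826
−0.23·log₂(0.23) = 0.4877
−0.13·log₂(0.13) = 0.3826
−0.10·log₂(0.10) = 0.3322
−0.18·log₂(0.18) = 0.4453
Sum ≈ 2.5181 → 2.5181 bits.

2.5181 bits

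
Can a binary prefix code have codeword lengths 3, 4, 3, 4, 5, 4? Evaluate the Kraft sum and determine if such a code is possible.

With common denominator 2^5 = 32: Σ 2^(−ℓᵢ) = 4/32 + 2/32 + 4/32 + 2/32 + 1/32 + 2/32 = 15/32 = 0.46875.
Kraft's inequality requires Σ ≤ 1; here Σ = 0.46875 ≤ 1, so such a prefix code exists.

0.46875; yes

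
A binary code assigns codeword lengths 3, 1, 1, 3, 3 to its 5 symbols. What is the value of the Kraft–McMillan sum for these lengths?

With common denominator 2^3 = 8: Σ 2^(−ℓᵢ) = 1/8 + 4/8 + 4/8 + 1/8 + 1/8 = 11/8 = 1.375.

1.375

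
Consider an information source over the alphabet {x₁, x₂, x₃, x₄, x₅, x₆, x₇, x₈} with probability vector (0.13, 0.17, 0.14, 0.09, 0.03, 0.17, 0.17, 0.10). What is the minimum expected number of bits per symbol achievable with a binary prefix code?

Repeatedly combine the two least-probable nodes; the expected code length is the sum of the merged weights.
merge 3/100 + 9/100 → 3/25
merge 1/10 + 3/25 → 11/50
merge 13/100 + 7/50 → 27/100
merge 17/100 + 17/100 → 17/50
merge 17/100 + 11/50 → 39/100
merge 27/100 + 17/50 → 61/100
merge 39/100 + 61/100 → 1
L = 3/25 + 11/50 + 27/100 + 17/50 + 39/100 + 61/100 + 1 = 59/20 = 2.95 bits/symbol.

2.95 bits/symbol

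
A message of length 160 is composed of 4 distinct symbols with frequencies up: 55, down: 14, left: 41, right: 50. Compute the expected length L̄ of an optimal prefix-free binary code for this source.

Probabilities are the counts divided by 160.
Repeatedly combine the two least-probable nodes; the expected code length is the sum of the merged weights.
merge 7/80 + 41/160 → 11/32
merge 5/16 + 11/32 → 21/32
merge 11/32 + 21/32 → 1
L = 11/32 + 21/32 + 1 = 2 bits/symbol.

2 bits/symbol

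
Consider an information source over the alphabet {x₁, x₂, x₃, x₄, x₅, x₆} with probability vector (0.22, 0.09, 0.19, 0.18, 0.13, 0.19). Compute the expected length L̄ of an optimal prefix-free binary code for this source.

Repeatedly combine the two least-probable nodes; the expected code length is the sum of the merged weights.
merge 9/100 + 13/100 → 11/50
merge 9/50 + 19/100 → 37/100
merge 19/100 + 11/50 → 41/100
merge 11/50 + 37/100 → 59/100
merge 41/100 + 59/100 → 1
L = 11/50 + 37/100 + 41/100 + 59/100 + 1 = 259/100 = 2.59 bits/symbol.

2.59 bits/symbol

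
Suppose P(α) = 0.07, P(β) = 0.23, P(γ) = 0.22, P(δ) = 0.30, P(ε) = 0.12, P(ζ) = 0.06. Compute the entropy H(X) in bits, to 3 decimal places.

H = −Σ pᵢ log₂ pᵢ.
−0.07·log₂(0.07) = 0.2686
−0.23·log₂(0.23) = 0.4877
−0.22·log₂(0.22) = 0.4806
−0.30·log₂(0.30) = 0.5211
−0.12·log₂(0.12) = 0.3671
−0.06·log₂(0.06) = 0.2435
Sum ≈ 2.3685 → 2.368 bits.

2.368 bits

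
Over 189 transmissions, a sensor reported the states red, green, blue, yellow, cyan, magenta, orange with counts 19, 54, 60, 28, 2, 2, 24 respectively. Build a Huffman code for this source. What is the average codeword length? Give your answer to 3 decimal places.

2.392 bits/symbol

Probabilities are the counts divided by 189.
Repeatedly combine the two least-probable nodes; the expected code length is the sum of the merged weights.
merge 2/189 + 2/189 → 4/189
merge 4/189 + 19/189 → 23/189
merge 23/189 + 8/63 → 47/189
merge 4/27 + 47/189 → 25/63
merge 2/7 + 20/63 → 38/63
merge 25/63 + 38/63 → 1
L = 4/189 + 23/189 + 47/189 + 25/63 + 38/63 + 1 = 452/189 ≈ 2.392 bits/symbol.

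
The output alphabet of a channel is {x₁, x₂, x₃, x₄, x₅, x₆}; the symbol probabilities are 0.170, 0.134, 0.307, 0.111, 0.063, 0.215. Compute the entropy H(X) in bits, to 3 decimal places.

H = −Σ pᵢ log₂ pᵢ.
−0.170·log₂(0.170) = 0.4346
−0.134·log₂(0.134) = 0.3886
−0.307·log₂(0.307) = 0.5230
−0.111·log₂(0.111) = 0.3520
−0.063·log₂(0.063) = 0.2513
−0.215·log₂(0.215) = 0.4768
Sum ≈ 2.4263 → 2.426 bits.

2.426 bits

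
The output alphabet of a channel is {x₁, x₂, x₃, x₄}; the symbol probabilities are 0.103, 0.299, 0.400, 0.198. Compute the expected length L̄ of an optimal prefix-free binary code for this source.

1.901 bits/symbol

Repeatedly combine the two least-probable nodes; the expected code length is the sum of the merged weights.
merge 103/1000 + 99/500 → 301/1000
merge 299/1000 + 301/1000 → 3/5
merge 2/5 + 3/5 → 1
L = 301/1000 + 3/5 + 1 = 1901/1000 = 1.901 bits/symbol.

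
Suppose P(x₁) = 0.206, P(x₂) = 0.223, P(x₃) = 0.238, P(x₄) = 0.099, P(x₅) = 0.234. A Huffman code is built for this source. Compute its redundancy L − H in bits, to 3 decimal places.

0.039 bits

Entropy H = −Σ p log₂ p ≈ 2.2658 bits.
Huffman merges: 99/1000+103/500→61/200; 223/1000+117/500→457/1000; 119/500+61/200→543/1000; 457/1000+543/1000→1. L = 461/200 ≈ 2.3050.
L − H = 2.3050 − 2.2658 = 0.039 bits.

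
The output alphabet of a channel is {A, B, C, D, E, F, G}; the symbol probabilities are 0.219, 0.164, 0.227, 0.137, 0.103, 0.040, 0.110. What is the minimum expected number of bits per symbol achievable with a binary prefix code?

2.697 bits/symbol

Repeatedly combine the two least-probable nodes; the expected code length is the sum of the merged weights.
merge 1/25 + 103/1000 → 143/1000
merge 11/100 + 137/1000 → 247/1000
merge 143/1000 + 41/250 → 307/1000
merge 219/1000 + 227/1000 → 223/500
merge 247/1000 + 307/1000 → 277/500
merge 223/500 + 277/500 → 1
L = 143/1000 + 247/1000 + 307/1000 + 223/500 + 277/500 + 1 = 2697/1000 = 2.697 bits/symbol.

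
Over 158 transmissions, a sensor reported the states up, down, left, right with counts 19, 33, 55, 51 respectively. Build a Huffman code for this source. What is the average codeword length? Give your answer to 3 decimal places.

Probabilities are the counts divided by 158.
Repeatedly combine the two least-probable nodes; the expected code length is the sum of the merged weights.
merge 19/158 + 33/158 → 26/79
merge 51/158 + 26/79 → 103/158
merge 55/158 + 103/158 → 1
L = 26/79 + 103/158 + 1 = 313/158 ≈ 1.981 bits/symbol.

1.981 bits/symbol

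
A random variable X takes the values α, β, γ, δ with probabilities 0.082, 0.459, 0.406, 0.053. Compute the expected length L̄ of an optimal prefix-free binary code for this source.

1.676 bits/symbol

Repeatedly combine the two least-probable nodes; the expected code length is the sum of the merged weights.
merge 53/1000 + 41/500 → 27/200
merge 27/200 + 203/500 → 541/1000
merge 459/1000 + 541/1000 → 1
L = 27/200 + 541/1000 + 1 = 419/250 = 1.676 bits/symbol.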